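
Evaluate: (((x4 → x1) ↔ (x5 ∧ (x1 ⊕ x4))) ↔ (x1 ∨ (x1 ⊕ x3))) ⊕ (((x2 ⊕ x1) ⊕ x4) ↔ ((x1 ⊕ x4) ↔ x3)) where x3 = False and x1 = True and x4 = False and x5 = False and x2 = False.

False

x4 → x1 = False → True = True
x1 ⊕ x4 = True ⊕ False = True
x5 ∧ (x1 ⊕ x4) = False ∧ True = False
(x4 → x1) ↔ (x5 ∧ (x1 ⊕ x4)) = True ↔ False = False
x1 ⊕ x3 = True ⊕ False = True
x1 ∨ (x1 ⊕ x3) = True ∨ True = True
((x4 → x1) ↔ (x5 ∧ (x1 ⊕ x4))) ↔ (x1 ∨ (x1 ⊕ x3)) = False ↔ True = False
x2 ⊕ x1 = False ⊕ True = True
(x2 ⊕ x1) ⊕ x4 = True ⊕ False = True
x1 ⊕ x4 = True ⊕ False = True
(x1 ⊕ x4) ↔ x3 = True ↔ False = False
((x2 ⊕ x1) ⊕ x4) ↔ ((x1 ⊕ x4) ↔ x3) = True ↔ False = False
(((x4 → x1) ↔ (x5 ∧ (x1 ⊕ x4))) ↔ (x1 ∨ (x1 ⊕ x3))) ⊕ (((x2 ⊕ x1) ⊕ x4) ↔ ((x1 ⊕ x4) ↔ x3)) = False ⊕ False = False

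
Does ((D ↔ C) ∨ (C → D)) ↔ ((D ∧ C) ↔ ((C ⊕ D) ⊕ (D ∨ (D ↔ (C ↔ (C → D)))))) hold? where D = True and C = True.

True

D ↔ C = True ↔ True = True
C → D = True → True = True
(D ↔ C) ∨ (C → D) = True ∨ True = True
D ∧ C = True ∧ True = True
C ⊕ D = True ⊕ True = False
C → D = True → True = True
C ↔ (C → D) = True ↔ True = True
D ↔ (C ↔ (C → D)) = True ↔ True = True
D ∨ (D ↔ (C ↔ (C → D))) = True ∨ True = True
(C ⊕ D) ⊕ (D ∨ (D ↔ (C ↔ (C → D)))) = False ⊕ True = True
(D ∧ C) ↔ ((C ⊕ D) ⊕ (D ∨ (D ↔ (C ↔ (C → D))))) = True ↔ True = True
((D ↔ C) ∨ (C → D)) ↔ ((D ∧ C) ↔ ((C ⊕ D) ⊕ (D ∨ (D ↔ (C ↔ (C → D)))))) = True ↔ True = True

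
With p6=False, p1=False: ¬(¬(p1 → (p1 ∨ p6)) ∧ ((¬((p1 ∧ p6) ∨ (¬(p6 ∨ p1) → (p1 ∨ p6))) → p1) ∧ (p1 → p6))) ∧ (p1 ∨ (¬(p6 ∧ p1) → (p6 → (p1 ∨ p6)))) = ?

True

p1 ∨ p6 = False ∨ False = False
p1 → (p1 ∨ p6) = False → False = True
¬(p1 → (p1 ∨ p6)) = ¬True = False
p1 ∧ p6 = False ∧ False = False
p6 ∨ p1 = False ∨ False = False
¬(p6 ∨ p1) = ¬False = True
p1 ∨ p6 = False ∨ False = False
¬(p6 ∨ p1) → (p1 ∨ p6) = True → False = False
(p1 ∧ p6) ∨ (¬(p6 ∨ p1) → (p1 ∨ p6)) = False ∨ False = False
¬((p1 ∧ p6) ∨ (¬(p6 ∨ p1) → (p1 ∨ p6))) = ¬False = True
¬((p1 ∧ p6) ∨ (¬(p6 ∨ p1) → (p1 ∨ p6))) → p1 = True → False = False
p1 → p6 = False → False = True
(¬((p1 ∧ p6) ∨ (¬(p6 ∨ p1) → (p1 ∨ p6))) → p1) ∧ (p1 → p6) = False ∧ True = False
¬(p1 → (p1 ∨ p6)) ∧ ((¬((p1 ∧ p6) ∨ (¬(p6 ∨ p1) → (p1 ∨ p6))) → p1) ∧ (p1 → p6)) = False ∧ False = False
¬(¬(p1 → (p1 ∨ p6)) ∧ ((¬((p1 ∧ p6) ∨ (¬(p6 ∨ p1) → (p1 ∨ p6))) → p1) ∧ (p1 → p6))) = ¬False = True
p6 ∧ p1 = False ∧ False = False
¬(p6 ∧ p1) = ¬False = True
p1 ∨ p6 = False ∨ False = False
p6 → (p1 ∨ p6) = False → False = True
¬(p6 ∧ p1) → (p6 → (p1 ∨ p6)) = True → True = True
p1 ∨ (¬(p6 ∧ p1) → (p6 → (p1 ∨ p6))) = False ∨ True = True
¬(¬(p1 → (p1 ∨ p6)) ∧ ((¬((p1 ∧ p6) ∨ (¬(p6 ∨ p1) → (p1 ∨ p6))) → p1) ∧ (p1 → p6))) ∧ (p1 ∨ (¬(p6 ∧ p1) → (p6 → (p1 ∨ p6)))) = True ∧ True = True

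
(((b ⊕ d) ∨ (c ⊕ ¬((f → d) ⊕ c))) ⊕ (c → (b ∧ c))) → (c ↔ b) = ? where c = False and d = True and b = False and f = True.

Substituting c=False, d=True, b=False, f=True:
b ⊕ d = False ⊕ True = True
f → d = True → True = True
(f → d) ⊕ c = True ⊕ False = True
¬((f → d) ⊕ c) = ¬True = False
c ⊕ ¬((f → d) ⊕ c) = False ⊕ False = False
(b ⊕ d) ∨ (c ⊕ ¬((f → d) ⊕ c)) = True ∨ False = True
b ∧ c = False ∧ False = False
c → (b ∧ c) = False → False = True
((b ⊕ d) ∨ (c ⊕ ¬((f → d) ⊕ c))) ⊕ (c → (b ∧ c)) = True ⊕ True = False
c ↔ b = False ↔ False = True
(((b ⊕ d) ∨ (c ⊕ ¬((f → d) ⊕ c))) ⊕ (c → (b ∧ c))) → (c ↔ b) = False → True = True

True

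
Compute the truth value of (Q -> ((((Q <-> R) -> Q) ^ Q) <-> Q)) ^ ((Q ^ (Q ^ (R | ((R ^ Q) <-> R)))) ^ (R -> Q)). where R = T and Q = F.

Q <-> R = F <-> T = F
(Q <-> R) -> Q = F -> F = T
((Q <-> R) -> Q) ^ Q = T ^ F = T
(((Q <-> R) -> Q) ^ Q) <-> Q = T <-> F = F
Q -> ((((Q <-> R) -> Q) ^ Q) <-> Q) = F -> F = T
R ^ Q = T ^ F = T
(R ^ Q) <-> R = T <-> T = T
R | ((R ^ Q) <-> R) = T | T = T
Q ^ (R | ((R ^ Q) <-> R)) = F ^ T = T
Q ^ (Q ^ (R | ((R ^ Q) <-> R))) = F ^ T = T
R -> Q = T -> F = F
(Q ^ (Q ^ (R | ((R ^ Q) <-> R)))) ^ (R -> Q) = T ^ F = T
(Q -> ((((Q <-> R) -> Q) ^ Q) <-> Q)) ^ ((Q ^ (Q ^ (R | ((R ^ Q) <-> R)))) ^ (R -> Q)) = T ^ T = F

F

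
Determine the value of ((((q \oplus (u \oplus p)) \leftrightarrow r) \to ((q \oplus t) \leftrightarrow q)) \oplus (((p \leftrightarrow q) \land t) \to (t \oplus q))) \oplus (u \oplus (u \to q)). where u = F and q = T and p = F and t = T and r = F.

T

u \oplus p = F \oplus F = F
q \oplus (u \oplus p) = T \oplus F = T
(q \oplus (u \oplus p)) \leftrightarrow r = T \leftrightarrow F = F
q \oplus t = T \oplus T = F
(q \oplus t) \leftrightarrow q = F \leftrightarrow T = F
((q \oplus (u \oplus p)) \leftrightarrow r) \to ((q \oplus t) \leftrightarrow q) = F \to F = T
p \leftrightarrow q = F \leftrightarrow T = F
(p \leftrightarrow q) \land t = F \land T = F
t \oplus q = T \oplus T = F
((p \leftrightarrow q) \land t) \to (t \oplus q) = F \to F = T
(((q \oplus (u \oplus p)) \leftrightarrow r) \to ((q \oplus t) \leftrightarrow q)) \oplus (((p \leftrightarrow q) \land t) \to (t \oplus q)) = T \oplus T = F
u \to q = F \to T = T
u \oplus (u \to q) = F \oplus T = T
((((q \oplus (u \oplus p)) \leftrightarrow r) \to ((q \oplus t) \leftrightarrow q)) \oplus (((p \leftrightarrow q) \land t) \to (t \oplus q))) \oplus (u \oplus (u \to q)) = F \oplus T = T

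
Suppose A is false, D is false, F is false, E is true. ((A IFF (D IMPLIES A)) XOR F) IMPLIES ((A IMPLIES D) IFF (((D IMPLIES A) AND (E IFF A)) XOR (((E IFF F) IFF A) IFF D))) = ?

D IMPLIES A = False IMPLIES False = True
A IFF (D IMPLIES A) = False IFF True = False
(A IFF (D IMPLIES A)) XOR F = False XOR False = False
A IMPLIES D = False IMPLIES False = True
D IMPLIES A = False IMPLIES False = True
E IFF A = True IFF False = False
(D IMPLIES A) AND (E IFF A) = True AND False = False
E IFF F = True IFF False = False
(E IFF F) IFF A = False IFF False = True
((E IFF F) IFF A) IFF D = True IFF False = False
((D IMPLIES A) AND (E IFF A)) XOR (((E IFF F) IFF A) IFF D) = False XOR False = False
(A IMPLIES D) IFF (((D IMPLIES A) AND (E IFF A)) XOR (((E IFF F) IFF A) IFF D)) = True IFF False = False
((A IFF (D IMPLIES A)) XOR F) IMPLIES ((A IMPLIES D) IFF (((D IMPLIES A) AND (E IFF A)) XOR (((E IFF F) IFF A) IFF D))) = False IMPLIES False = True

True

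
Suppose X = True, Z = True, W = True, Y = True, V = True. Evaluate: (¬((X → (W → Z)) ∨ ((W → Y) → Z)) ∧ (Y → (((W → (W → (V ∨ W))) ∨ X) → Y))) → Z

True

Substituting X=True, Z=True, W=True, Y=True, V=True:
W → Z = True → True = True
X → (W → Z) = True → True = True
W → Y = True → True = True
(W → Y) → Z = True → True = True
(X → (W → Z)) ∨ ((W → Y) → Z) = True ∨ True = True
¬((X → (W → Z)) ∨ ((W → Y) → Z)) = ¬True = False
V ∨ W = True ∨ True = True
W → (V ∨ W) = True → True = True
W → (W → (V ∨ W)) = True → True = True
(W → (W → (V ∨ W))) ∨ X = True ∨ True = True
((W → (W → (V ∨ W))) ∨ X) → Y = True → True = True
Y → (((W → (W → (V ∨ W))) ∨ X) → Y) = True → True = True
¬((X → (W → Z)) ∨ ((W → Y) → Z)) ∧ (Y → (((W → (W → (V ∨ W))) ∨ X) → Y)) = False ∧ True = False
(¬((X → (W → Z)) ∨ ((W → Y) → Z)) ∧ (Y → (((W → (W → (V ∨ W))) ∨ X) → Y))) → Z = False → True = True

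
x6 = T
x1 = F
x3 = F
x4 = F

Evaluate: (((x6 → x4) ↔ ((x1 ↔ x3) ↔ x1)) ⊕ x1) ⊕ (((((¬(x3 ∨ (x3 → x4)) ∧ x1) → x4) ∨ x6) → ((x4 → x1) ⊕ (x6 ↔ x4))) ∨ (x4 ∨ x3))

F

x6 → x4 = T → F = F
x1 ↔ x3 = F ↔ F = T
(x1 ↔ x3) ↔ x1 = T ↔ F = F
(x6 → x4) ↔ ((x1 ↔ x3) ↔ x1) = F ↔ F = T
((x6 → x4) ↔ ((x1 ↔ x3) ↔ x1)) ⊕ x1 = T ⊕ F = T
x3 → x4 = F → F = T
x3 ∨ (x3 → x4) = F ∨ T = T
¬(x3 ∨ (x3 → x4)) = ¬T = F
¬(x3 ∨ (x3 → x4)) ∧ x1 = F ∧ F = F
(¬(x3 ∨ (x3 → x4)) ∧ x1) → x4 = F → F = T
((¬(x3 ∨ (x3 → x4)) ∧ x1) → x4) ∨ x6 = T ∨ T = T
x4 → x1 = F → F = T
x6 ↔ x4 = T ↔ F = F
(x4 → x1) ⊕ (x6 ↔ x4) = T ⊕ F = T
(((¬(x3 ∨ (x3 → x4)) ∧ x1) → x4) ∨ x6) → ((x4 → x1) ⊕ (x6 ↔ x4)) = T → T = T
x4 ∨ x3 = F ∨ F = F
((((¬(x3 ∨ (x3 → x4)) ∧ x1) → x4) ∨ x6) → ((x4 → x1) ⊕ (x6 ↔ x4))) ∨ (x4 ∨ x3) = T ∨ F = T
(((x6 → x4) ↔ ((x1 ↔ x3) ↔ x1)) ⊕ x1) ⊕ (((((¬(x3 ∨ (x3 → x4)) ∧ x1) → x4) ∨ x6) → ((x4 → x1) ⊕ (x6 ↔ x4))) ∨ (x4 ∨ x3)) = T ⊕ T = F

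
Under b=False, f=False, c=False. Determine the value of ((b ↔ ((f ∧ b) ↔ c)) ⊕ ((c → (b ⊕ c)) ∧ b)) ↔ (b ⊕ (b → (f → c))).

False

f ∧ b = False ∧ False = False
(f ∧ b) ↔ c = False ↔ False = True
b ↔ ((f ∧ b) ↔ c) = False ↔ True = False
b ⊕ c = False ⊕ False = False
c → (b ⊕ c) = False → False = True
(c → (b ⊕ c)) ∧ b = True ∧ False = False
(b ↔ ((f ∧ b) ↔ c)) ⊕ ((c → (b ⊕ c)) ∧ b) = False ⊕ False = False
f → c = False → False = True
b → (f → c) = False → True = True
b ⊕ (b → (f → c)) = False ⊕ True = True
((b ↔ ((f ∧ b) ↔ c)) ⊕ ((c → (b ⊕ c)) ∧ b)) ↔ (b ⊕ (b → (f → c))) = False ↔ True = False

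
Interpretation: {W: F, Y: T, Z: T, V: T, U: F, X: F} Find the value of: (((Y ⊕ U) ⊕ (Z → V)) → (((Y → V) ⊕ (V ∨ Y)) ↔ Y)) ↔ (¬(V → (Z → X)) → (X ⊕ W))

Substituting W=F, Y=T, Z=T, V=T, U=F, X=F:
Y ⊕ U = T ⊕ F = T
Z → V = T → T = T
(Y ⊕ U) ⊕ (Z → V) = T ⊕ T = F
Y → V = T → T = T
V ∨ Y = T ∨ T = T
(Y → V) ⊕ (V ∨ Y) = T ⊕ T = F
((Y → V) ⊕ (V ∨ Y)) ↔ Y = F ↔ T = F
((Y ⊕ U) ⊕ (Z → V)) → (((Y → V) ⊕ (V ∨ Y)) ↔ Y) = F → F = T
Z → X = T → F = F
V → (Z → X) = T → F = F
¬(V → (Z → X)) = ¬F = T
X ⊕ W = F ⊕ F = F
¬(V → (Z → X)) → (X ⊕ W) = T → F = F
(((Y ⊕ U) ⊕ (Z → V)) → (((Y → V) ⊕ (V ∨ Y)) ↔ Y)) ↔ (¬(V → (Z → X)) → (X ⊕ W)) = T ↔ F = F

F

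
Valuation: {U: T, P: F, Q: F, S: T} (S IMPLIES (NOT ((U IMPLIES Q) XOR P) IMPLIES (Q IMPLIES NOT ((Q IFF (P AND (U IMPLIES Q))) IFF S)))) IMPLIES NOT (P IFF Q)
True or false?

U IMPLIES Q = T IMPLIES F = F
(U IMPLIES Q) XOR P = F XOR F = F
NOT ((U IMPLIES Q) XOR P) = NOT F = T
U IMPLIES Q = T IMPLIES F = F
P AND (U IMPLIES Q) = F AND F = F
Q IFF (P AND (U IMPLIES Q)) = F IFF F = T
(Q IFF (P AND (U IMPLIES Q))) IFF S = T IFF T = T
NOT ((Q IFF (P AND (U IMPLIES Q))) IFF S) = NOT T = F
Q IMPLIES NOT ((Q IFF (P AND (U IMPLIES Q))) IFF S) = F IMPLIES F = T
NOT ((U IMPLIES Q) XOR P) IMPLIES (Q IMPLIES NOT ((Q IFF (P AND (U IMPLIES Q))) IFF S)) = T IMPLIES T = T
S IMPLIES (NOT ((U IMPLIES Q) XOR P) IMPLIES (Q IMPLIES NOT ((Q IFF (P AND (U IMPLIES Q))) IFF S))) = T IMPLIES T = T
P IFF Q = F IFF F = T
NOT (P IFF Q) = NOT T = F
(S IMPLIES (NOT ((U IMPLIES Q) XOR P) IMPLIES (Q IMPLIES NOT ((Q IFF (P AND (U IMPLIES Q))) IFF S)))) IMPLIES NOT (P IFF Q) = T IMPLIES F = F

F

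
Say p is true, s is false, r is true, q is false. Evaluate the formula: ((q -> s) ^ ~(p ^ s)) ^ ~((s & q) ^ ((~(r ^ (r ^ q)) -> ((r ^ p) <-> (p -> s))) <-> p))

T

q -> s = F -> F = T
p ^ s = T ^ F = T
~(p ^ s) = ~T = F
(q -> s) ^ ~(p ^ s) = T ^ F = T
s & q = F & F = F
r ^ q = T ^ F = T
r ^ (r ^ q) = T ^ T = F
~(r ^ (r ^ q)) = ~F = T
r ^ p = T ^ T = F
p -> s = T -> F = F
(r ^ p) <-> (p -> s) = F <-> F = T
~(r ^ (r ^ q)) -> ((r ^ p) <-> (p -> s)) = T -> T = T
(~(r ^ (r ^ q)) -> ((r ^ p) <-> (p -> s))) <-> p = T <-> T = T
(s & q) ^ ((~(r ^ (r ^ q)) -> ((r ^ p) <-> (p -> s))) <-> p) = F ^ T = T
~((s & q) ^ ((~(r ^ (r ^ q)) -> ((r ^ p) <-> (p -> s))) <-> p)) = ~T = F
((q -> s) ^ ~(p ^ s)) ^ ~((s & q) ^ ((~(r ^ (r ^ q)) -> ((r ^ p) <-> (p -> s))) <-> p)) = T ^ F = T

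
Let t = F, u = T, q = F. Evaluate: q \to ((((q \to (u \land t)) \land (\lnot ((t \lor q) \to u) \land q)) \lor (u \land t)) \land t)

u \land t = T \land F = F
q \to (u \land t) = F \to F = T
t \lor q = F \lor F = F
(t \lor q) \to u = F \to T = T
\lnot ((t \lor q) \to u) = \lnot T = F
\lnot ((t \lor q) \to u) \land q = F \land F = F
(q \to (u \land t)) \land (\lnot ((t \lor q) \to u) \land q) = T \land F = F
u \land t = T \land F = F
((q \to (u \land t)) \land (\lnot ((t \lor q) \to u) \land q)) \lor (u \land t) = F \lor F = F
(((q \to (u \land t)) \land (\lnot ((t \lor q) \to u) \land q)) \lor (u \land t)) \land t = F \land F = F
q \to ((((q \to (u \land t)) \land (\lnot ((t \lor q) \to u) \land q)) \lor (u \land t)) \land t) = F \to F = T

T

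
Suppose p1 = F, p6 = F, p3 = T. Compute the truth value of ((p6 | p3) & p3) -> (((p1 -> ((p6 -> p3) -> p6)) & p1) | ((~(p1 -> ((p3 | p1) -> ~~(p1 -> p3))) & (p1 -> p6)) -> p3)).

T

p6 | p3 = F | T = T
(p6 | p3) & p3 = T & T = T
p6 -> p3 = F -> T = T
(p6 -> p3) -> p6 = T -> F = F
p1 -> ((p6 -> p3) -> p6) = F -> F = T
(p1 -> ((p6 -> p3) -> p6)) & p1 = T & F = F
p3 | p1 = T | F = T
p1 -> p3 = F -> T = T
~(p1 -> p3) = ~T = F
~~(p1 -> p3) = ~F = T
(p3 | p1) -> ~~(p1 -> p3) = T -> T = T
p1 -> ((p3 | p1) -> ~~(p1 -> p3)) = F -> T = T
~(p1 -> ((p3 | p1) -> ~~(p1 -> p3))) = ~T = F
p1 -> p6 = F -> F = T
~(p1 -> ((p3 | p1) -> ~~(p1 -> p3))) & (p1 -> p6) = F & T = F
(~(p1 -> ((p3 | p1) -> ~~(p1 -> p3))) & (p1 -> p6)) -> p3 = F -> T = T
((p1 -> ((p6 -> p3) -> p6)) & p1) | ((~(p1 -> ((p3 | p1) -> ~~(p1 -> p3))) & (p1 -> p6)) -> p3) = F | T = T
((p6 | p3) & p3) -> (((p1 -> ((p6 -> p3) -> p6)) & p1) | ((~(p1 -> ((p3 | p1) -> ~~(p1 -> p3))) & (p1 -> p6)) -> p3)) = T -> T = T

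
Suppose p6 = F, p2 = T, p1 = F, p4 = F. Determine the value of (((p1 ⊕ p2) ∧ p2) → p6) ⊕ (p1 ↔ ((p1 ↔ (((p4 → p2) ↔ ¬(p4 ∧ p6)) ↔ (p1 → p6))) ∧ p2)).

p1 ⊕ p2 = F ⊕ T = T
(p1 ⊕ p2) ∧ p2 = T ∧ T = T
((p1 ⊕ p2) ∧ p2) → p6 = T → F = F
p4 → p2 = F → T = T
p4 ∧ p6 = F ∧ F = F
¬(p4 ∧ p6) = ¬F = T
(p4 → p2) ↔ ¬(p4 ∧ p6) = T ↔ T = T
p1 → p6 = F → F = T
((p4 → p2) ↔ ¬(p4 ∧ p6)) ↔ (p1 → p6) = T ↔ T = T
p1 ↔ (((p4 → p2) ↔ ¬(p4 ∧ p6)) ↔ (p1 → p6)) = F ↔ T = F
(p1 ↔ (((p4 → p2) ↔ ¬(p4 ∧ p6)) ↔ (p1 → p6))) ∧ p2 = F ∧ T = F
p1 ↔ ((p1 ↔ (((p4 → p2) ↔ ¬(p4 ∧ p6)) ↔ (p1 → p6))) ∧ p2) = F ↔ F = T
(((p1 ⊕ p2) ∧ p2) → p6) ⊕ (p1 ↔ ((p1 ↔ (((p4 → p2) ↔ ¬(p4 ∧ p6)) ↔ (p1 → p6))) ∧ p2)) = F ⊕ T = T

T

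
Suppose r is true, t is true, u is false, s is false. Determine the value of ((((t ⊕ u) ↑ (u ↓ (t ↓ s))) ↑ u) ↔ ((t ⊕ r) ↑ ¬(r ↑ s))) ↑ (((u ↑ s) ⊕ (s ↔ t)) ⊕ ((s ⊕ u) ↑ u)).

True

Substituting r=True, t=True, u=False, s=False:
t ⊕ u = True ⊕ False = True
t ↓ s = True ↓ False = False
u ↓ (t ↓ s) = False ↓ False = True
(t ⊕ u) ↑ (u ↓ (t ↓ s)) = True ↑ True = False
((t ⊕ u) ↑ (u ↓ (t ↓ s))) ↑ u = False ↑ False = True
t ⊕ r = True ⊕ True = False
r ↑ s = True ↑ False = True
¬(r ↑ s) = ¬True = False
(t ⊕ r) ↑ ¬(r ↑ s) = False ↑ False = True
(((t ⊕ u) ↑ (u ↓ (t ↓ s))) ↑ u) ↔ ((t ⊕ r) ↑ ¬(r ↑ s)) = True ↔ True = True
u ↑ s = False ↑ False = True
s ↔ t = False ↔ True = False
(u ↑ s) ⊕ (s ↔ t) = True ⊕ False = True
s ⊕ u = False ⊕ False = False
(s ⊕ u) ↑ u = False ↑ False = True
((u ↑ s) ⊕ (s ↔ t)) ⊕ ((s ⊕ u) ↑ u) = True ⊕ True = False
((((t ⊕ u) ↑ (u ↓ (t ↓ s))) ↑ u) ↔ ((t ⊕ r) ↑ ¬(r ↑ s))) ↑ (((u ↑ s) ⊕ (s ↔ t)) ⊕ ((s ⊕ u) ↑ u)) = True ↑ False = True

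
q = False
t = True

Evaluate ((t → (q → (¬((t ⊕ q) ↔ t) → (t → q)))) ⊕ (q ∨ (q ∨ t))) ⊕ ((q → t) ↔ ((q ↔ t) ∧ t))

Substituting q=False, t=True:
t ⊕ q = True ⊕ False = True
(t ⊕ q) ↔ t = True ↔ True = True
¬((t ⊕ q) ↔ t) = ¬True = False
t → q = True → False = False
¬((t ⊕ q) ↔ t) → (t → q) = False → False = True
q → (¬((t ⊕ q) ↔ t) → (t → q)) = False → True = True
t → (q → (¬((t ⊕ q) ↔ t) → (t → q))) = True → True = True
q ∨ t = False ∨ True = True
q ∨ (q ∨ t) = False ∨ True = True
(t → (q → (¬((t ⊕ q) ↔ t) → (t → q)))) ⊕ (q ∨ (q ∨ t)) = True ⊕ True = False
q → t = False → True = True
q ↔ t = False ↔ True = False
(q ↔ t) ∧ t = False ∧ True = False
(q → t) ↔ ((q ↔ t) ∧ t) = True ↔ False = False
((t → (q → (¬((t ⊕ q) ↔ t) → (t → q)))) ⊕ (q ∨ (q ∨ t))) ⊕ ((q → t) ↔ ((q ↔ t) ∧ t)) = False ⊕ False = False

False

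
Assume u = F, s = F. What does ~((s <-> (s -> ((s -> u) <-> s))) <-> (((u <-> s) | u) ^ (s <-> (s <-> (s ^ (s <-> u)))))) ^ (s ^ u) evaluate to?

Substituting u=F, s=F:
s -> u = F -> F = T
(s -> u) <-> s = T <-> F = F
s -> ((s -> u) <-> s) = F -> F = T
s <-> (s -> ((s -> u) <-> s)) = F <-> T = F
u <-> s = F <-> F = T
(u <-> s) | u = T | F = T
s <-> u = F <-> F = T
s ^ (s <-> u) = F ^ T = T
s <-> (s ^ (s <-> u)) = F <-> T = F
s <-> (s <-> (s ^ (s <-> u))) = F <-> F = T
((u <-> s) | u) ^ (s <-> (s <-> (s ^ (s <-> u)))) = T ^ T = F
(s <-> (s -> ((s -> u) <-> s))) <-> (((u <-> s) | u) ^ (s <-> (s <-> (s ^ (s <-> u))))) = F <-> F = T
~((s <-> (s -> ((s -> u) <-> s))) <-> (((u <-> s) | u) ^ (s <-> (s <-> (s ^ (s <-> u)))))) = ~T = F
s ^ u = F ^ F = F
~((s <-> (s -> ((s -> u) <-> s))) <-> (((u <-> s) | u) ^ (s <-> (s <-> (s ^ (s <-> u)))))) ^ (s ^ u) = F ^ F = F

F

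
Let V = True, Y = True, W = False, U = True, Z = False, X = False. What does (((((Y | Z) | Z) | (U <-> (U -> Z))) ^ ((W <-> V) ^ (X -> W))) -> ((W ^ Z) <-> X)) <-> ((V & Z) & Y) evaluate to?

False

Substituting V=True, Y=True, W=False, U=True, Z=False, X=False:
Y | Z = True | False = True
(Y | Z) | Z = True | False = True
U -> Z = True -> False = False
U <-> (U -> Z) = True <-> False = False
((Y | Z) | Z) | (U <-> (U -> Z)) = True | False = True
W <-> V = False <-> True = False
X -> W = False -> False = True
(W <-> V) ^ (X -> W) = False ^ True = True
(((Y | Z) | Z) | (U <-> (U -> Z))) ^ ((W <-> V) ^ (X -> W)) = True ^ True = False
W ^ Z = False ^ False = False
(W ^ Z) <-> X = False <-> False = True
((((Y | Z) | Z) | (U <-> (U -> Z))) ^ ((W <-> V) ^ (X -> W))) -> ((W ^ Z) <-> X) = False -> True = True
V & Z = True & False = False
(V & Z) & Y = False & True = False
(((((Y | Z) | Z) | (U <-> (U -> Z))) ^ ((W <-> V) ^ (X -> W))) -> ((W ^ Z) <-> X)) <-> ((V & Z) & Y) = True <-> False = False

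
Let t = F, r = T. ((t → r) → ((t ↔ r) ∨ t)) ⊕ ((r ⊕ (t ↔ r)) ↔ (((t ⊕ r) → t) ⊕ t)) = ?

F

t → r = F → T = T
t ↔ r = F ↔ T = F
(t ↔ r) ∨ t = F ∨ F = F
(t → r) → ((t ↔ r) ∨ t) = T → F = F
t ↔ r = F ↔ T = F
r ⊕ (t ↔ r) = T ⊕ F = T
t ⊕ r = F ⊕ T = T
(t ⊕ r) → t = T → F = F
((t ⊕ r) → t) ⊕ t = F ⊕ F = F
(r ⊕ (t ↔ r)) ↔ (((t ⊕ r) → t) ⊕ t) = T ↔ F = F
((t → r) → ((t ↔ r) ∨ t)) ⊕ ((r ⊕ (t ↔ r)) ↔ (((t ⊕ r) → t) ⊕ t)) = F ⊕ F = F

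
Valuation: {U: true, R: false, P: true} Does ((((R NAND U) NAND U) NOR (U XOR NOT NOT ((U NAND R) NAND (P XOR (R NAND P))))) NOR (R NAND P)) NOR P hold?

Substituting U=true, R=false, P=true:
R NAND U = false NAND true = true
(R NAND U) NAND U = true NAND true = false
U NAND R = true NAND false = true
R NAND P = false NAND true = true
P XOR (R NAND P) = true XOR true = false
(U NAND R) NAND (P XOR (R NAND P)) = true NAND false = true
NOT ((U NAND R) NAND (P XOR (R NAND P))) = NOT true = false
NOT NOT ((U NAND R) NAND (P XOR (R NAND P))) = NOT false = true
U XOR NOT NOT ((U NAND R) NAND (P XOR (R NAND P))) = true XOR true = false
((R NAND U) NAND U) NOR (U XOR NOT NOT ((U NAND R) NAND (P XOR (R NAND P)))) = false NOR false = true
R NAND P = false NAND true = true
(((R NAND U) NAND U) NOR (U XOR NOT NOT ((U NAND R) NAND (P XOR (R NAND P))))) NOR (R NAND P) = true NOR true = false
((((R NAND U) NAND U) NOR (U XOR NOT NOT ((U NAND R) NAND (P XOR (R NAND P))))) NOR (R NAND P)) NOR P = false NOR true = false

false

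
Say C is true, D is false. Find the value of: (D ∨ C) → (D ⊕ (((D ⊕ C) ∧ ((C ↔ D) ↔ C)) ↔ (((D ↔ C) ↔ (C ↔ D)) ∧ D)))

True

D ∨ C = False ∨ True = True
D ⊕ C = False ⊕ True = True
C ↔ D = True ↔ False = False
(C ↔ D) ↔ C = False ↔ True = False
(D ⊕ C) ∧ ((C ↔ D) ↔ C) = True ∧ False = False
D ↔ C = False ↔ True = False
C ↔ D = True ↔ False = False
(D ↔ C) ↔ (C ↔ D) = False ↔ False = True
((D ↔ C) ↔ (C ↔ D)) ∧ D = True ∧ False = False
((D ⊕ C) ∧ ((C ↔ D) ↔ C)) ↔ (((D ↔ C) ↔ (C ↔ D)) ∧ D) = False ↔ False = True
D ⊕ (((D ⊕ C) ∧ ((C ↔ D) ↔ C)) ↔ (((D ↔ C) ↔ (C ↔ D)) ∧ D)) = False ⊕ True = True
(D ∨ C) → (D ⊕ (((D ⊕ C) ∧ ((C ↔ D) ↔ C)) ↔ (((D ↔ C) ↔ (C ↔ D)) ∧ D))) = True → True = True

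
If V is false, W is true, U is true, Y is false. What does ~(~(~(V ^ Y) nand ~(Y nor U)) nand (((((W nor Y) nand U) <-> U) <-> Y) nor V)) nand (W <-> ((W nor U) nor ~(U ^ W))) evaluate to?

V ^ Y = F ^ F = F
~(V ^ Y) = ~F = T
Y nor U = F nor T = F
~(Y nor U) = ~F = T
~(V ^ Y) nand ~(Y nor U) = T nand T = F
~(~(V ^ Y) nand ~(Y nor U)) = ~F = T
W nor Y = T nor F = F
(W nor Y) nand U = F nand T = T
((W nor Y) nand U) <-> U = T <-> T = T
(((W nor Y) nand U) <-> U) <-> Y = T <-> F = F
((((W nor Y) nand U) <-> U) <-> Y) nor V = F nor F = T
~(~(V ^ Y) nand ~(Y nor U)) nand (((((W nor Y) nand U) <-> U) <-> Y) nor V) = T nand T = F
~(~(~(V ^ Y) nand ~(Y nor U)) nand (((((W nor Y) nand U) <-> U) <-> Y) nor V)) = ~F = T
W nor U = T nor T = F
U ^ W = T ^ T = F
~(U ^ W) = ~F = T
(W nor U) nor ~(U ^ W) = F nor T = F
W <-> ((W nor U) nor ~(U ^ W)) = T <-> F = F
~(~(~(V ^ Y) nand ~(Y nor U)) nand (((((W nor Y) nand U) <-> U) <-> Y) nor V)) nand (W <-> ((W nor U) nor ~(U ^ W))) = T nand F = T

T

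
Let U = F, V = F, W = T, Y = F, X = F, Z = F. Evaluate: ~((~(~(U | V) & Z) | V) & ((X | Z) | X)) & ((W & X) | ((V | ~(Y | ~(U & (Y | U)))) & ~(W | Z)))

F

U | V = F | F = F
~(U | V) = ~F = T
~(U | V) & Z = T & F = F
~(~(U | V) & Z) = ~F = T
~(~(U | V) & Z) | V = T | F = T
X | Z = F | F = F
(X | Z) | X = F | F = F
(~(~(U | V) & Z) | V) & ((X | Z) | X) = T & F = F
~((~(~(U | V) & Z) | V) & ((X | Z) | X)) = ~F = T
W & X = T & F = F
Y | U = F | F = F
U & (Y | U) = F & F = F
~(U & (Y | U)) = ~F = T
Y | ~(U & (Y | U)) = F | T = T
~(Y | ~(U & (Y | U))) = ~T = F
V | ~(Y | ~(U & (Y | U))) = F | F = F
W | Z = T | F = T
~(W | Z) = ~T = F
(V | ~(Y | ~(U & (Y | U)))) & ~(W | Z) = F & F = F
(W & X) | ((V | ~(Y | ~(U & (Y | U)))) & ~(W | Z)) = F | F = F
~((~(~(U | V) & Z) | V) & ((X | Z) | X)) & ((W & X) | ((V | ~(Y | ~(U & (Y | U)))) & ~(W | Z))) = T & F = F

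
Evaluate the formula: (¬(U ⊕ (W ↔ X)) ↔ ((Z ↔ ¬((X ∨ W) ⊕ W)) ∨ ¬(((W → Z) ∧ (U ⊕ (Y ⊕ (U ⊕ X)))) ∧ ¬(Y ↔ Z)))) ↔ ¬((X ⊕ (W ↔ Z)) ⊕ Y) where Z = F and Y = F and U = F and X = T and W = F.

W ↔ X = F ↔ T = F
U ⊕ (W ↔ X) = F ⊕ F = F
¬(U ⊕ (W ↔ X)) = ¬F = T
X ∨ W = T ∨ F = T
(X ∨ W) ⊕ W = T ⊕ F = T
¬((X ∨ W) ⊕ W) = ¬T = F
Z ↔ ¬((X ∨ W) ⊕ W) = F ↔ F = T
W → Z = F → F = T
U ⊕ X = F ⊕ T = T
Y ⊕ (U ⊕ X) = F ⊕ T = T
U ⊕ (Y ⊕ (U ⊕ X)) = F ⊕ T = T
(W → Z) ∧ (U ⊕ (Y ⊕ (U ⊕ X))) = T ∧ T = T
Y ↔ Z = F ↔ F = T
¬(Y ↔ Z) = ¬T = F
((W → Z) ∧ (U ⊕ (Y ⊕ (U ⊕ X)))) ∧ ¬(Y ↔ Z) = T ∧ F = F
¬(((W → Z) ∧ (U ⊕ (Y ⊕ (U ⊕ X)))) ∧ ¬(Y ↔ Z)) = ¬F = T
(Z ↔ ¬((X ∨ W) ⊕ W)) ∨ ¬(((W → Z) ∧ (U ⊕ (Y ⊕ (U ⊕ X)))) ∧ ¬(Y ↔ Z)) = T ∨ T = T
¬(U ⊕ (W ↔ X)) ↔ ((Z ↔ ¬((X ∨ W) ⊕ W)) ∨ ¬(((W → Z) ∧ (U ⊕ (Y ⊕ (U ⊕ X)))) ∧ ¬(Y ↔ Z))) = T ↔ T = T
W ↔ Z = F ↔ F = T
X ⊕ (W ↔ Z) = T ⊕ T = F
(X ⊕ (W ↔ Z)) ⊕ Y = F ⊕ F = F
¬((X ⊕ (W ↔ Z)) ⊕ Y) = ¬F = T
(¬(U ⊕ (W ↔ X)) ↔ ((Z ↔ ¬((X ∨ W) ⊕ W)) ∨ ¬(((W → Z) ∧ (U ⊕ (Y ⊕ (U ⊕ X)))) ∧ ¬(Y ↔ Z)))) ↔ ¬((X ⊕ (W ↔ Z)) ⊕ Y) = T ↔ T = T

T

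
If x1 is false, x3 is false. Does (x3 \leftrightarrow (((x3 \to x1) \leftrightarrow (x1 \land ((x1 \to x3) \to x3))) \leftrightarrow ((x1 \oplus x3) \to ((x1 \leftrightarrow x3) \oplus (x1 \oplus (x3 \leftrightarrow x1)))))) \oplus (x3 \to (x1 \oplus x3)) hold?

\text{False}

x3 \to x1 = \text{False} \to \text{False} = \text{True}
x1 \to x3 = \text{False} \to \text{False} = \text{True}
(x1 \to x3) \to x3 = \text{True} \to \text{False} = \text{False}
x1 \land ((x1 \to x3) \to x3) = \text{False} \land \text{False} = \text{False}
(x3 \to x1) \leftrightarrow (x1 \land ((x1 \to x3) \to x3)) = \text{True} \leftrightarrow \text{False} = \text{False}
x1 \oplus x3 = \text{False} \oplus \text{False} = \text{False}
x1 \leftrightarrow x3 = \text{False} \leftrightarrow \text{False} = \text{True}
x3 \leftrightarrow x1 = \text{False} \leftrightarrow \text{False} = \text{True}
x1 \oplus (x3 \leftrightarrow x1) = \text{False} \oplus \text{True} = \text{True}
(x1 \leftrightarrow x3) \oplus (x1 \oplus (x3 \leftrightarrow x1)) = \text{True} \oplus \text{True} = \text{False}
(x1 \oplus x3) \to ((x1 \leftrightarrow x3) \oplus (x1 \oplus (x3 \leftrightarrow x1))) = \text{False} \to \text{False} = \text{True}
((x3 \to x1) \leftrightarrow (x1 \land ((x1 \to x3) \to x3))) \leftrightarrow ((x1 \oplus x3) \to ((x1 \leftrightarrow x3) \oplus (x1 \oplus (x3 \leftrightarrow x1)))) = \text{False} \leftrightarrow \text{True} = \text{False}
x3 \leftrightarrow (((x3 \to x1) \leftrightarrow (x1 \land ((x1 \to x3) \to x3))) \leftrightarrow ((x1 \oplus x3) \to ((x1 \leftrightarrow x3) \oplus (x1 \oplus (x3 \leftrightarrow x1))))) = \text{False} \leftrightarrow \text{False} = \text{True}
x1 \oplus x3 = \text{False} \oplus \text{False} = \text{False}
x3 \to (x1 \oplus x3) = \text{False} \to \text{False} = \text{True}
(x3 \leftrightarrow (((x3 \to x1) \leftrightarrow (x1 \land ((x1 \to x3) \to x3))) \leftrightarrow ((x1 \oplus x3) \to ((x1 \leftrightarrow x3) \oplus (x1 \oplus (x3 \leftrightarrow x1)))))) \oplus (x3 \to (x1 \oplus x3)) = \text{True} \oplus \text{True} = \text{False}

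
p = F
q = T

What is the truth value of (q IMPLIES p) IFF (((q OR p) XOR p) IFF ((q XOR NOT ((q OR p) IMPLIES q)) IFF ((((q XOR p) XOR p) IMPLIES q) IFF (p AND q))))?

T

q IMPLIES p = T IMPLIES F = F
q OR p = T OR F = T
(q OR p) XOR p = T XOR F = T
q OR p = T OR F = T
(q OR p) IMPLIES q = T IMPLIES T = T
NOT ((q OR p) IMPLIES q) = NOT T = F
q XOR NOT ((q OR p) IMPLIES q) = T XOR F = T
q XOR p = T XOR F = T
(q XOR p) XOR p = T XOR F = T
((q XOR p) XOR p) IMPLIES q = T IMPLIES T = T
p AND q = F AND T = F
(((q XOR p) XOR p) IMPLIES q) IFF (p AND q) = T IFF F = F
(q XOR NOT ((q OR p) IMPLIES q)) IFF ((((q XOR p) XOR p) IMPLIES q) IFF (p AND q)) = T IFF F = F
((q OR p) XOR p) IFF ((q XOR NOT ((q OR p) IMPLIES q)) IFF ((((q XOR p) XOR p) IMPLIES q) IFF (p AND q))) = T IFF F = F
(q IMPLIES p) IFF (((q OR p) XOR p) IFF ((q XOR NOT ((q OR p) IMPLIES q)) IFF ((((q XOR p) XOR p) IMPLIES q) IFF (p AND q)))) = F IFF F = T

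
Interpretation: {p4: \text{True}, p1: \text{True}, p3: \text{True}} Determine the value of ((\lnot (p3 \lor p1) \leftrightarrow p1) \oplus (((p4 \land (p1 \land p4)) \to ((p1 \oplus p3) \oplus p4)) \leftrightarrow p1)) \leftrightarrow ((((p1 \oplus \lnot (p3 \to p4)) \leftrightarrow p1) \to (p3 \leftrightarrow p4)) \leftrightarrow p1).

Substituting p4=\text{True}, p1=\text{True}, p3=\text{True}:
p3 \lor p1 = \text{True} \lor \text{True} = \text{True}
\lnot (p3 \lor p1) = \lnot \text{True} = \text{False}
\lnot (p3 \lor p1) \leftrightarrow p1 = \text{False} \leftrightarrow \text{True} = \text{False}
p1 \land p4 = \text{True} \land \text{True} = \text{True}
p4 \land (p1 \land p4) = \text{True} \land \text{True} = \text{True}
p1 \oplus p3 = \text{True} \oplus \text{True} = \text{False}
(p1 \oplus p3) \oplus p4 = \text{False} \oplus \text{True} = \text{True}
(p4 \land (p1 \land p4)) \to ((p1 \oplus p3) \oplus p4) = \text{True} \to \text{True} = \text{True}
((p4 \land (p1 \land p4)) \to ((p1 \oplus p3) \oplus p4)) \leftrightarrow p1 = \text{True} \leftrightarrow \text{True} = \text{True}
(\lnot (p3 \lor p1) \leftrightarrow p1) \oplus (((p4 \land (p1 \land p4)) \to ((p1 \oplus p3) \oplus p4)) \leftrightarrow p1) = \text{False} \oplus \text{True} = \text{True}
p3 \to p4 = \text{True} \to \text{True} = \text{True}
\lnot (p3 \to p4) = \lnot \text{True} = \text{False}
p1 \oplus \lnot (p3 \to p4) = \text{True} \oplus \text{False} = \text{True}
(p1 \oplus \lnot (p3 \to p4)) \leftrightarrow p1 = \text{True} \leftrightarrow \text{True} = \text{True}
p3 \leftrightarrow p4 = \text{True} \leftrightarrow \text{True} = \text{True}
((p1 \oplus \lnot (p3 \to p4)) \leftrightarrow p1) \to (p3 \leftrightarrow p4) = \text{True} \to \text{True} = \text{True}
(((p1 \oplus \lnot (p3 \to p4)) \leftrightarrow p1) \to (p3 \leftrightarrow p4)) \leftrightarrow p1 = \text{True} \leftrightarrow \text{True} = \text{True}
((\lnot (p3 \lor p1) \leftrightarrow p1) \oplus (((p4 \land (p1 \land p4)) \to ((p1 \oplus p3) \oplus p4)) \leftrightarrow p1)) \leftrightarrow ((((p1 \oplus \lnot (p3 \to p4)) \leftrightarrow p1) \to (p3 \leftrightarrow p4)) \leftrightarrow p1) = \text{True} \leftrightarrow \text{True} = \text{True}

\text{True}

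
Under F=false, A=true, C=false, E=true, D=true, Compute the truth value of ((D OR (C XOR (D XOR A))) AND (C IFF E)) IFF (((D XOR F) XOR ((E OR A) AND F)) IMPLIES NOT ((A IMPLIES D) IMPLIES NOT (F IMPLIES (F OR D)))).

Substituting F=false, A=true, C=false, E=true, D=true:
D XOR A = true XOR true = false
C XOR (D XOR A) = false XOR false = false
D OR (C XOR (D XOR A)) = true OR false = true
C IFF E = false IFF true = false
(D OR (C XOR (D XOR A))) AND (C IFF E) = true AND false = false
D XOR F = true XOR false = true
E OR A = true OR true = true
(E OR A) AND F = true AND false = false
(D XOR F) XOR ((E OR A) AND F) = true XOR false = true
A IMPLIES D = true IMPLIES true = true
F OR D = false OR true = true
F IMPLIES (F OR D) = false IMPLIES true = true
NOT (F IMPLIES (F OR D)) = NOT true = false
(A IMPLIES D) IMPLIES NOT (F IMPLIES (F OR D)) = true IMPLIES false = false
NOT ((A IMPLIES D) IMPLIES NOT (F IMPLIES (F OR D))) = NOT false = true
((D XOR F) XOR ((E OR A) AND F)) IMPLIES NOT ((A IMPLIES D) IMPLIES NOT (F IMPLIES (F OR D))) = true IMPLIES true = true
((D OR (C XOR (D XOR A))) AND (C IFF E)) IFF (((D XOR F) XOR ((E OR A) AND F)) IMPLIES NOT ((A IMPLIES D) IMPLIES NOT (F IMPLIES (F OR D)))) = false IFF true = false

false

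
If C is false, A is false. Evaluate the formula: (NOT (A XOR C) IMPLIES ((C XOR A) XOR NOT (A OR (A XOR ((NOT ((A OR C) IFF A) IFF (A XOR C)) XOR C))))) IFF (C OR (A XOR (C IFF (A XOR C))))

false

Substituting C=false, A=false:
A XOR C = false XOR false = false
NOT (A XOR C) = NOT false = true
C XOR A = false XOR false = false
A OR C = false OR false = false
(A OR C) IFF A = false IFF false = true
NOT ((A OR C) IFF A) = NOT true = false
A XOR C = false XOR false = false
NOT ((A OR C) IFF A) IFF (A XOR C) = false IFF false = true
(NOT ((A OR C) IFF A) IFF (A XOR C)) XOR C = true XOR false = true
A XOR ((NOT ((A OR C) IFF A) IFF (A XOR C)) XOR C) = false XOR true = true
A OR (A XOR ((NOT ((A OR C) IFF A) IFF (A XOR C)) XOR C)) = false OR true = true
NOT (A OR (A XOR ((NOT ((A OR C) IFF A) IFF (A XOR C)) XOR C))) = NOT true = false
(C XOR A) XOR NOT (A OR (A XOR ((NOT ((A OR C) IFF A) IFF (A XOR C)) XOR C))) = false XOR false = false
NOT (A XOR C) IMPLIES ((C XOR A) XOR NOT (A OR (A XOR ((NOT ((A OR C) IFF A) IFF (A XOR C)) XOR C)))) = true IMPLIES false = false
A XOR C = false XOR false = false
C IFF (A XOR C) = false IFF false = true
A XOR (C IFF (A XOR C)) = false XOR true = true
C OR (A XOR (C IFF (A XOR C))) = false OR true = true
(NOT (A XOR C) IMPLIES ((C XOR A) XOR NOT (A OR (A XOR ((NOT ((A OR C) IFF A) IFF (A XOR C)) XOR C))))) IFF (C OR (A XOR (C IFF (A XOR C)))) = false IFF true = false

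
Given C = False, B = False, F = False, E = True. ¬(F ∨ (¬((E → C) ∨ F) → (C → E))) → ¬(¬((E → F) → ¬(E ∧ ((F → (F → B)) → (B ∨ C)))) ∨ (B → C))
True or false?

True

E → C = True → False = False
(E → C) ∨ F = False ∨ False = False
¬((E → C) ∨ F) = ¬False = True
C → E = False → True = True
¬((E → C) ∨ F) → (C → E) = True → True = True
F ∨ (¬((E → C) ∨ F) → (C → E)) = False ∨ True = True
¬(F ∨ (¬((E → C) ∨ F) → (C → E))) = ¬True = False
E → F = True → False = False
F → B = False → False = True
F → (F → B) = False → True = True
B ∨ C = False ∨ False = False
(F → (F → B)) → (B ∨ C) = True → False = False
E ∧ ((F → (F → B)) → (B ∨ C)) = True ∧ False = False
¬(E ∧ ((F → (F → B)) → (B ∨ C))) = ¬False = True
(E → F) → ¬(E ∧ ((F → (F → B)) → (B ∨ C))) = False → True = True
¬((E → F) → ¬(E ∧ ((F → (F → B)) → (B ∨ C)))) = ¬True = False
B → C = False → False = True
¬((E → F) → ¬(E ∧ ((F → (F → B)) → (B ∨ C)))) ∨ (B → C) = False ∨ True = True
¬(¬((E → F) → ¬(E ∧ ((F → (F → B)) → (B ∨ C)))) ∨ (B → C)) = ¬True = False
¬(F ∨ (¬((E → C) ∨ F) → (C → E))) → ¬(¬((E → F) → ¬(E ∧ ((F → (F → B)) → (B ∨ C)))) ∨ (B → C)) = False → False = True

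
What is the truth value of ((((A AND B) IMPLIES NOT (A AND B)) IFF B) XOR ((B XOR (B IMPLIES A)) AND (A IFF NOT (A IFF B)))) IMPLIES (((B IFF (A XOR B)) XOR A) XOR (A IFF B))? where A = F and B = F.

F

Substituting A=F, B=F:
A AND B = F AND F = F
A AND B = F AND F = F
NOT (A AND B) = NOT F = T
(A AND B) IMPLIES NOT (A AND B) = F IMPLIES T = T
((A AND B) IMPLIES NOT (A AND B)) IFF B = T IFF F = F
B IMPLIES A = F IMPLIES F = T
B XOR (B IMPLIES A) = F XOR T = T
A IFF B = F IFF F = T
NOT (A IFF B) = NOT T = F
A IFF NOT (A IFF B) = F IFF F = T
(B XOR (B IMPLIES A)) AND (A IFF NOT (A IFF B)) = T AND T = T
(((A AND B) IMPLIES NOT (A AND B)) IFF B) XOR ((B XOR (B IMPLIES A)) AND (A IFF NOT (A IFF B))) = F XOR T = T
A XOR B = F XOR F = F
B IFF (A XOR B) = F IFF F = T
(B IFF (A XOR B)) XOR A = T XOR F = T
A IFF B = F IFF F = T
((B IFF (A XOR B)) XOR A) XOR (A IFF B) = T XOR T = F
((((A AND B) IMPLIES NOT (A AND B)) IFF B) XOR ((B XOR (B IMPLIES A)) AND (A IFF NOT (A IFF B)))) IMPLIES (((B IFF (A XOR B)) XOR A) XOR (A IFF B)) = T IMPLIES F = F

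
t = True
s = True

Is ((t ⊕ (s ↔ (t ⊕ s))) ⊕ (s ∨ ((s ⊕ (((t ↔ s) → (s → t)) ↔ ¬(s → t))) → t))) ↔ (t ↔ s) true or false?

False

t ⊕ s = True ⊕ True = False
s ↔ (t ⊕ s) = True ↔ False = False
t ⊕ (s ↔ (t ⊕ s)) = True ⊕ False = True
t ↔ s = True ↔ True = True
s → t = True → True = True
(t ↔ s) → (s → t) = True → True = True
s → t = True → True = True
¬(s → t) = ¬True = False
((t ↔ s) → (s → t)) ↔ ¬(s → t) = True ↔ False = False
s ⊕ (((t ↔ s) → (s → t)) ↔ ¬(s → t)) = True ⊕ False = True
(s ⊕ (((t ↔ s) → (s → t)) ↔ ¬(s → t))) → t = True → True = True
s ∨ ((s ⊕ (((t ↔ s) → (s → t)) ↔ ¬(s → t))) → t) = True ∨ True = True
(t ⊕ (s ↔ (t ⊕ s))) ⊕ (s ∨ ((s ⊕ (((t ↔ s) → (s → t)) ↔ ¬(s → t))) → t)) = True ⊕ True = False
t ↔ s = True ↔ True = True
((t ⊕ (s ↔ (t ⊕ s))) ⊕ (s ∨ ((s ⊕ (((t ↔ s) → (s → t)) ↔ ¬(s → t))) → t))) ↔ (t ↔ s) = False ↔ True = False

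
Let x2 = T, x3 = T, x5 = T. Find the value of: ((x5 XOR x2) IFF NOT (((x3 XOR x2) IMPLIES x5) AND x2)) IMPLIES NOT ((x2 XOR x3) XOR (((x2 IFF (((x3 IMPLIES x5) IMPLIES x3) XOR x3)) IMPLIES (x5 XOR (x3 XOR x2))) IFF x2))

F

x5 XOR x2 = T XOR T = F
x3 XOR x2 = T XOR T = F
(x3 XOR x2) IMPLIES x5 = F IMPLIES T = T
((x3 XOR x2) IMPLIES x5) AND x2 = T AND T = T
NOT (((x3 XOR x2) IMPLIES x5) AND x2) = NOT T = F
(x5 XOR x2) IFF NOT (((x3 XOR x2) IMPLIES x5) AND x2) = F IFF F = T
x2 XOR x3 = T XOR T = F
x3 IMPLIES x5 = T IMPLIES T = T
(x3 IMPLIES x5) IMPLIES x3 = T IMPLIES T = T
((x3 IMPLIES x5) IMPLIES x3) XOR x3 = T XOR T = F
x2 IFF (((x3 IMPLIES x5) IMPLIES x3) XOR x3) = T IFF F = F
x3 XOR x2 = T XOR T = F
x5 XOR (x3 XOR x2) = T XOR F = T
(x2 IFF (((x3 IMPLIES x5) IMPLIES x3) XOR x3)) IMPLIES (x5 XOR (x3 XOR x2)) = F IMPLIES T = T
((x2 IFF (((x3 IMPLIES x5) IMPLIES x3) XOR x3)) IMPLIES (x5 XOR (x3 XOR x2))) IFF x2 = T IFF T = T
(x2 XOR x3) XOR (((x2 IFF (((x3 IMPLIES x5) IMPLIES x3) XOR x3)) IMPLIES (x5 XOR (x3 XOR x2))) IFF x2) = F XOR T = T
NOT ((x2 XOR x3) XOR (((x2 IFF (((x3 IMPLIES x5) IMPLIES x3) XOR x3)) IMPLIES (x5 XOR (x3 XOR x2))) IFF x2)) = NOT T = F
((x5 XOR x2) IFF NOT (((x3 XOR x2) IMPLIES x5) AND x2)) IMPLIES NOT ((x2 XOR x3) XOR (((x2 IFF (((x3 IMPLIES x5) IMPLIES x3) XOR x3)) IMPLIES (x5 XOR (x3 XOR x2))) IFF x2)) = T IMPLIES F = F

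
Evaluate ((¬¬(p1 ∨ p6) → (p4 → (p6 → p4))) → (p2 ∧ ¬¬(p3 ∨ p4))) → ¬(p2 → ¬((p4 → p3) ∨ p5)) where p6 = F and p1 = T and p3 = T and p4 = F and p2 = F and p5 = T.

T

Substituting p6=F, p1=T, p3=T, p4=F, p2=F, p5=T:
p1 ∨ p6 = T ∨ F = T
¬(p1 ∨ p6) = ¬T = F
¬¬(p1 ∨ p6) = ¬F = T
p6 → p4 = F → F = T
p4 → (p6 → p4) = F → T = T
¬¬(p1 ∨ p6) → (p4 → (p6 → p4)) = T → T = T
p3 ∨ p4 = T ∨ F = T
¬(p3 ∨ p4) = ¬T = F
¬¬(p3 ∨ p4) = ¬F = T
p2 ∧ ¬¬(p3 ∨ p4) = F ∧ T = F
(¬¬(p1 ∨ p6) → (p4 → (p6 → p4))) → (p2 ∧ ¬¬(p3 ∨ p4)) = T → F = F
p4 → p3 = F → T = T
(p4 → p3) ∨ p5 = T ∨ T = T
¬((p4 → p3) ∨ p5) = ¬T = F
p2 → ¬((p4 → p3) ∨ p5) = F → F = T
¬(p2 → ¬((p4 → p3) ∨ p5)) = ¬T = F
((¬¬(p1 ∨ p6) → (p4 → (p6 → p4))) → (p2 ∧ ¬¬(p3 ∨ p4))) → ¬(p2 → ¬((p4 → p3) ∨ p5)) = F → F = T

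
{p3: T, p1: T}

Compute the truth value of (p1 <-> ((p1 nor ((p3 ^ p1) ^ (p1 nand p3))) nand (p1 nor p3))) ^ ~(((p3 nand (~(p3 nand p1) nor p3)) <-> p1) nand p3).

Substituting p3=T, p1=T:
p3 ^ p1 = T ^ T = F
p1 nand p3 = T nand T = F
(p3 ^ p1) ^ (p1 nand p3) = F ^ F = F
p1 nor ((p3 ^ p1) ^ (p1 nand p3)) = T nor F = F
p1 nor p3 = T nor T = F
(p1 nor ((p3 ^ p1) ^ (p1 nand p3))) nand (p1 nor p3) = F nand F = T
p1 <-> ((p1 nor ((p3 ^ p1) ^ (p1 nand p3))) nand (p1 nor p3)) = T <-> T = T
p3 nand p1 = T nand T = F
~(p3 nand p1) = ~F = T
~(p3 nand p1) nor p3 = T nor T = F
p3 nand (~(p3 nand p1) nor p3) = T nand F = T
(p3 nand (~(p3 nand p1) nor p3)) <-> p1 = T <-> T = T
((p3 nand (~(p3 nand p1) nor p3)) <-> p1) nand p3 = T nand T = F
~(((p3 nand (~(p3 nand p1) nor p3)) <-> p1) nand p3) = ~F = T
(p1 <-> ((p1 nor ((p3 ^ p1) ^ (p1 nand p3))) nand (p1 nor p3))) ^ ~(((p3 nand (~(p3 nand p1) nor p3)) <-> p1) nand p3) = T ^ T = F

F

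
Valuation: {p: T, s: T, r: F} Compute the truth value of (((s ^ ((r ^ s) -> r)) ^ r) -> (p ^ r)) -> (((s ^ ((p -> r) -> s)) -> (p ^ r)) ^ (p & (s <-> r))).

T

Substituting p=T, s=T, r=F:
r ^ s = F ^ T = T
(r ^ s) -> r = T -> F = F
s ^ ((r ^ s) -> r) = T ^ F = T
(s ^ ((r ^ s) -> r)) ^ r = T ^ F = T
p ^ r = T ^ F = T
((s ^ ((r ^ s) -> r)) ^ r) -> (p ^ r) = T -> T = T
p -> r = T -> F = F
(p -> r) -> s = F -> T = T
s ^ ((p -> r) -> s) = T ^ T = F
p ^ r = T ^ F = T
(s ^ ((p -> r) -> s)) -> (p ^ r) = F -> T = T
s <-> r = T <-> F = F
p & (s <-> r) = T & F = F
((s ^ ((p -> r) -> s)) -> (p ^ r)) ^ (p & (s <-> r)) = T ^ F = T
(((s ^ ((r ^ s) -> r)) ^ r) -> (p ^ r)) -> (((s ^ ((p -> r) -> s)) -> (p ^ r)) ^ (p & (s <-> r))) = T -> T = T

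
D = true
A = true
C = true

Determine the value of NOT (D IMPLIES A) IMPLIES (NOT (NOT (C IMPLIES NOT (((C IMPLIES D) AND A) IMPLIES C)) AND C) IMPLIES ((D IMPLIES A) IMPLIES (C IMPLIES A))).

true

D IMPLIES A = true IMPLIES true = true
NOT (D IMPLIES A) = NOT true = false
C IMPLIES D = true IMPLIES true = true
(C IMPLIES D) AND A = true AND true = true
((C IMPLIES D) AND A) IMPLIES C = true IMPLIES true = true
NOT (((C IMPLIES D) AND A) IMPLIES C) = NOT true = false
C IMPLIES NOT (((C IMPLIES D) AND A) IMPLIES C) = true IMPLIES false = false
NOT (C IMPLIES NOT (((C IMPLIES D) AND A) IMPLIES C)) = NOT false = true
NOT (C IMPLIES NOT (((C IMPLIES D) AND A) IMPLIES C)) AND C = true AND true = true
NOT (NOT (C IMPLIES NOT (((C IMPLIES D) AND A) IMPLIES C)) AND C) = NOT true = false
D IMPLIES A = true IMPLIES true = true
C IMPLIES A = true IMPLIES true = true
(D IMPLIES A) IMPLIES (C IMPLIES A) = true IMPLIES true = true
NOT (NOT (C IMPLIES NOT (((C IMPLIES D) AND A) IMPLIES C)) AND C) IMPLIES ((D IMPLIES A) IMPLIES (C IMPLIES A)) = false IMPLIES true = true
NOT (D IMPLIES A) IMPLIES (NOT (NOT (C IMPLIES NOT (((C IMPLIES D) AND A) IMPLIES C)) AND C) IMPLIES ((D IMPLIES A) IMPLIES (C IMPLIES A))) = false IMPLIES true = true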